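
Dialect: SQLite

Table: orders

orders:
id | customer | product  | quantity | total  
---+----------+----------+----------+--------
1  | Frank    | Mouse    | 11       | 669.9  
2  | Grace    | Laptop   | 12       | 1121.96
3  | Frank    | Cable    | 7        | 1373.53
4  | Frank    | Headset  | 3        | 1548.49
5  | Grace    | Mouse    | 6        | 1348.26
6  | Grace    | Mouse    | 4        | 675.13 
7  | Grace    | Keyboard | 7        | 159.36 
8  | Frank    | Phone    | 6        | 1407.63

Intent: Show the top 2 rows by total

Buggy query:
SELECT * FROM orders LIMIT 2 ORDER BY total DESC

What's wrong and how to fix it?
Bug: LIMIT must come after ORDER BY

Fix: Sort with ORDER BY, then apply LIMIT

Corrected query:
SELECT * FROM orders ORDER BY total DESC LIMIT 2

Result:
id | customer | product | quantity | total  
---+----------+---------+----------+--------
4  | Frank    | Headset | 3        | 1548.49
8  | Frank    | Phone   | 6        | 1407.63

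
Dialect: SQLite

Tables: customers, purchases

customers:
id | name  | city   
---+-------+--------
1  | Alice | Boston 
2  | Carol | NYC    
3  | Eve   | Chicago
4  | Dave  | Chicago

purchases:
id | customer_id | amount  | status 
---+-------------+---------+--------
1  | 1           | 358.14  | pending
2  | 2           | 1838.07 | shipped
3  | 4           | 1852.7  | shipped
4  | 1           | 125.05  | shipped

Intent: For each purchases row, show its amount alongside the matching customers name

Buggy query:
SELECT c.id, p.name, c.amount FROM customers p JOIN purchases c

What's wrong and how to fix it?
Bug: Missing join condition: each purchases row is matched to all customers rows instead of just its own

Fix: Specify the join condition linking the foreign key to the parent id

Corrected query:
SELECT c.id, p.name, c.amount FROM customers p JOIN purchases c ON c.customer_id = p.id

Result:
id | name  | amount 
---+-------+--------
1  | Alice | 358.14 
2  | Carol | 1838.07
3  | Dave  | 1852.7 
4  | Alice | 125.05 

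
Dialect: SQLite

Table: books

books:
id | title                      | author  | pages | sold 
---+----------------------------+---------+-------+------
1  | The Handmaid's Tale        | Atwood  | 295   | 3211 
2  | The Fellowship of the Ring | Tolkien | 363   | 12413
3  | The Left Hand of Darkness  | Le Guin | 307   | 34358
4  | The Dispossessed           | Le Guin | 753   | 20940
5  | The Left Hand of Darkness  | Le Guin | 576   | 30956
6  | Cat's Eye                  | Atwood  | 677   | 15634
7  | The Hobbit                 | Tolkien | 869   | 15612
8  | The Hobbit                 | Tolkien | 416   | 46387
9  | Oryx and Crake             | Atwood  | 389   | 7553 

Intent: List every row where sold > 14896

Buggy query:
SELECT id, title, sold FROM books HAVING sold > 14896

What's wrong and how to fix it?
Bug: This is a non-aggregate query (no GROUP BY, no aggregates), so in SQLite the HAVING clause is invalid here; a row-level condition belongs in WHERE

Fix: Use WHERE for row-level filtering

Corrected query:
SELECT id, title, sold FROM books WHERE sold > 14896

Result:
id | title                     | sold 
---+---------------------------+------
3  | The Left Hand of Darkness | 34358
4  | The Dispossessed          | 20940
5  | The Left Hand of Darkness | 30956
6  | Cat's Eye                 | 15634
7  | The Hobbit                | 15612
8  | The Hobbit                | 46387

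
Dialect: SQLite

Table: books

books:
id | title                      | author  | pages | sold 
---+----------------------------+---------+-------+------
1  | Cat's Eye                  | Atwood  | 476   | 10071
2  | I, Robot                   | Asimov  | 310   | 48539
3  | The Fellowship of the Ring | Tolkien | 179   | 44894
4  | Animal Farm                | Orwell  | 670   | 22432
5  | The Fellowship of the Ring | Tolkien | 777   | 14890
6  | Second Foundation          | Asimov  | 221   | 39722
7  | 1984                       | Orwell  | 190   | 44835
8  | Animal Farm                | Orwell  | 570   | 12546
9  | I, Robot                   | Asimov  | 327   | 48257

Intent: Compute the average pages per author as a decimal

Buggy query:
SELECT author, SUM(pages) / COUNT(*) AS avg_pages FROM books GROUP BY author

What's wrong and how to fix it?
Bug: SUM(pages) and COUNT(*) are both integers; the division truncates the fractional part

Fix: Cast one side to REAL so the division keeps the fractional part

Corrected query:
SELECT author, SUM(pages) * 1.0 / COUNT(*) AS avg_pages FROM books GROUP BY author

Result:
author  | avg_pages 
--------+-----------
Asimov  | 286       
Atwood  | 476       
Orwell  | 476.666667
Tolkien | 478       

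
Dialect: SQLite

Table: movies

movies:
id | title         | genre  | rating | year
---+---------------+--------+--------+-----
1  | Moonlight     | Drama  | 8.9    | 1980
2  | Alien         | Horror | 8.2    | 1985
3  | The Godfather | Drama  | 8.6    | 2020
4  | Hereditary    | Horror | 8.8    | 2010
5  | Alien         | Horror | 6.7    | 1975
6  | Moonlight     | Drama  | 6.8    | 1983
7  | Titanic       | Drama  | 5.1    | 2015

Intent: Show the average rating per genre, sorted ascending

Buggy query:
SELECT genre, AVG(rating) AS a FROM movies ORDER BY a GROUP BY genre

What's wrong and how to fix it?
Bug: ORDER BY appears before GROUP BY; SQL clause order requires GROUP BY first

Fix: Reorder: SELECT … FROM … GROUP BY … ORDER BY …

Corrected query:
SELECT genre, AVG(rating) AS a FROM movies GROUP BY genre ORDER BY a

Result:
genre  | a   
-------+-----
Drama  | 7.35
Horror | 7.9 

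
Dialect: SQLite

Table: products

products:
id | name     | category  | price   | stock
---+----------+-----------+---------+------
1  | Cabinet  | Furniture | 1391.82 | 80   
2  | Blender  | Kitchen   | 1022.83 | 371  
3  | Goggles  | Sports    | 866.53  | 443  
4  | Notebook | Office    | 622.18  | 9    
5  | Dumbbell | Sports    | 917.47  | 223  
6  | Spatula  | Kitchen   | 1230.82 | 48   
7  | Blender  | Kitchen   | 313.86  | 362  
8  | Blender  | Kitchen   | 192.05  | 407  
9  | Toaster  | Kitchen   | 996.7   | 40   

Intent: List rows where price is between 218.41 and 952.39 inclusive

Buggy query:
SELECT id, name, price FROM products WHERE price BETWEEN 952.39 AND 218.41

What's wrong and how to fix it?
Bug: The bounds are reversed; BETWEEN a AND b requires a <= b to match anything

Fix: Write BETWEEN 218.41 AND 952.39

Corrected query:
SELECT id, name, price FROM products WHERE price BETWEEN 218.41 AND 952.39

Result:
id | name     | price 
---+----------+-------
3  | Goggles  | 866.53
4  | Notebook | 622.18
5  | Dumbbell | 917.47
7  | Blender  | 313.86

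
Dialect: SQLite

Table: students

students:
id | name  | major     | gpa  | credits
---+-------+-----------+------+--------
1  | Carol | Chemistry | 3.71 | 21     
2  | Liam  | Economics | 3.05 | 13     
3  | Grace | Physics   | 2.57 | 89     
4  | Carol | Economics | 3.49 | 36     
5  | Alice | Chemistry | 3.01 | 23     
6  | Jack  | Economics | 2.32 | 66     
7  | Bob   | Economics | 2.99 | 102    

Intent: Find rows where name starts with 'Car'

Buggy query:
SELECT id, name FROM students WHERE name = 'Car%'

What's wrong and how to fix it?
Bug: '=' compares the literal string including the % character; pattern matching needs LIKE

Fix: Use LIKE for wildcard pattern matching

Corrected query:
SELECT id, name FROM students WHERE name LIKE 'Car%'

Result:
id | name 
---+------
1  | Carol
4  | Carol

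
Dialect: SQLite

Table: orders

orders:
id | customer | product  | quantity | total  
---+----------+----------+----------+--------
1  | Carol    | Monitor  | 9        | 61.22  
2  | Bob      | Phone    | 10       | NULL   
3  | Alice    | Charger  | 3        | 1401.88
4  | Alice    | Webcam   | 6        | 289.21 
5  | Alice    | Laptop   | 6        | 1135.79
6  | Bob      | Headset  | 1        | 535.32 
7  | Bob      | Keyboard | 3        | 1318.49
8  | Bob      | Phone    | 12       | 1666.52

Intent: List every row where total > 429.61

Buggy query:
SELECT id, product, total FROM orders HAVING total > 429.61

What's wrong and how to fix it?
Bug: This is a non-aggregate query (no GROUP BY, no aggregates), so in SQLite the HAVING clause is invalid here; a row-level condition belongs in WHERE

Fix: Use WHERE for row-level filtering

Corrected query:
SELECT id, product, total FROM orders WHERE total > 429.61

Result:
id | product  | total  
---+----------+--------
3  | Charger  | 1401.88
5  | Laptop   | 1135.79
6  | Headset  | 535.32 
7  | Keyboard | 1318.49
8  | Phone    | 1666.52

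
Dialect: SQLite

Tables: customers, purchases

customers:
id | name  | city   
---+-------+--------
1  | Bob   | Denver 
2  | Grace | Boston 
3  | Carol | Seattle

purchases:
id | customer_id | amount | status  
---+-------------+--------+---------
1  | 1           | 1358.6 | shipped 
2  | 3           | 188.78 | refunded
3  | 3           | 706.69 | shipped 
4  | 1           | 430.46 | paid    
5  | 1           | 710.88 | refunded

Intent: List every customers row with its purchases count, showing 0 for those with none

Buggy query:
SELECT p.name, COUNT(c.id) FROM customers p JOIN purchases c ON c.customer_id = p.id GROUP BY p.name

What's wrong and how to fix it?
Bug: An inner join excludes parents with zero children

Fix: Use LEFT JOIN so parents without children still appear (COUNT(c.id) gives 0)

Corrected query:
SELECT p.name, COUNT(c.id) FROM customers p LEFT JOIN purchases c ON c.customer_id = p.id GROUP BY p.name

Result:
name  | COUNT(c.id)
------+------------
Bob   | 3          
Carol | 2          
Grace | 0          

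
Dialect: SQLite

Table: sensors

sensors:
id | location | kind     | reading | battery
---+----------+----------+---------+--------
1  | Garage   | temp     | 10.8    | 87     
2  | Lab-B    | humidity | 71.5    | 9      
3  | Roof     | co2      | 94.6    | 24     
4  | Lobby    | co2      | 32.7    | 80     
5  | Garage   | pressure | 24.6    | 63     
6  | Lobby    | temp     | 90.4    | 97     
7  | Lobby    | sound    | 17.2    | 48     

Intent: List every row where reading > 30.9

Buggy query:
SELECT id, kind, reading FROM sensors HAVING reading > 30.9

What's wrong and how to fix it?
Bug: HAVING filters the output of aggregation, but this query has no GROUP BY and no aggregate functions, so SQLite rejects it (HAVING clause on a non-aggregate query); the condition here is per row

Fix: Use WHERE for row-level filtering

Corrected query:
SELECT id, kind, reading FROM sensors WHERE reading > 30.9

Result:
id | kind     | reading
---+----------+--------
2  | humidity | 71.5   
3  | co2      | 94.6   
4  | co2      | 32.7   
6  | temp     | 90.4   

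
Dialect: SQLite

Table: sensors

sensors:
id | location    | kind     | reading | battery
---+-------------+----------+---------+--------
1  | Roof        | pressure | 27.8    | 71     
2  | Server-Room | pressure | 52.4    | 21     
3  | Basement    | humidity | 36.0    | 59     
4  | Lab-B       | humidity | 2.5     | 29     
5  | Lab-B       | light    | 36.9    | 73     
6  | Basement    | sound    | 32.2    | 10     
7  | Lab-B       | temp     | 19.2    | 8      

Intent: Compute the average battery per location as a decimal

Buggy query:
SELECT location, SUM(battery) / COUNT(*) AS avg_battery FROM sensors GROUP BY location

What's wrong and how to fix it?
Bug: Both operands are integers, so '/' performs integer division and truncates

Fix: Cast one side to REAL so the division keeps the fractional part

Corrected query:
SELECT location, SUM(battery) * 1.0 / COUNT(*) AS avg_battery FROM sensors GROUP BY location

Result:
location    | avg_battery
------------+------------
Basement    | 34.5       
Lab-B       | 36.666667  
Roof        | 71         
Server-Room | 21         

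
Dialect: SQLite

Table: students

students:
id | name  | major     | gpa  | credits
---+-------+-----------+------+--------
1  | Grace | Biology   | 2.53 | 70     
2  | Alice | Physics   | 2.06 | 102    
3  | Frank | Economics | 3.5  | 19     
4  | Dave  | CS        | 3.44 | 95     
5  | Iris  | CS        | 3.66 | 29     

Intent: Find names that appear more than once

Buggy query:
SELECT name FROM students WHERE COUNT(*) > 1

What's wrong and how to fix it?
Bug: COUNT(*) is an aggregate and cannot be used in WHERE

Fix: Group first, then use HAVING for the count condition

Corrected query:
SELECT name FROM students GROUP BY name HAVING COUNT(*) > 1

Result:
(no rows)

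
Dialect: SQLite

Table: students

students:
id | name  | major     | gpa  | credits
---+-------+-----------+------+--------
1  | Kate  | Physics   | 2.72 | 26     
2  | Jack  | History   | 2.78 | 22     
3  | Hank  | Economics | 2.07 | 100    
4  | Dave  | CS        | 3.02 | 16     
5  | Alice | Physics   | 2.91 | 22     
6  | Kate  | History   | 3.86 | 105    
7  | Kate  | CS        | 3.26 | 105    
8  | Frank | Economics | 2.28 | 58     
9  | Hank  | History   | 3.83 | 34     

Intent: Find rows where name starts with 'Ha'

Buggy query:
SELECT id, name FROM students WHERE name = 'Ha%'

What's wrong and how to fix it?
Bug: '=' compares the literal string including the % character; pattern matching needs LIKE

Fix: Replace '=' with LIKE so 'Ha%' is treated as a pattern

Corrected query:
SELECT id, name FROM students WHERE name LIKE 'Ha%'

Result:
id | name
---+-----
3  | Hank
9  | Hank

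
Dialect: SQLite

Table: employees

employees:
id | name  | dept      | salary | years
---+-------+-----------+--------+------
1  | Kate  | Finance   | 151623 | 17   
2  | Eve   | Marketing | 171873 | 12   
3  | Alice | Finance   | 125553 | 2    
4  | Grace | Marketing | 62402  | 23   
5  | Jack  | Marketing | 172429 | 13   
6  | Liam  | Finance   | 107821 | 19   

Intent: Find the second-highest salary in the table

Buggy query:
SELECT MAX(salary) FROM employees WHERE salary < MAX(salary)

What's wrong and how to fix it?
Bug: The inner MAX is an aggregate inside WHERE, which is not allowed

Fix: Put the inner MAX in a scalar subquery

Corrected query:
SELECT MAX(salary) FROM employees WHERE salary < (SELECT MAX(salary) FROM employees)

Result:
MAX(salary)
-----------
171873     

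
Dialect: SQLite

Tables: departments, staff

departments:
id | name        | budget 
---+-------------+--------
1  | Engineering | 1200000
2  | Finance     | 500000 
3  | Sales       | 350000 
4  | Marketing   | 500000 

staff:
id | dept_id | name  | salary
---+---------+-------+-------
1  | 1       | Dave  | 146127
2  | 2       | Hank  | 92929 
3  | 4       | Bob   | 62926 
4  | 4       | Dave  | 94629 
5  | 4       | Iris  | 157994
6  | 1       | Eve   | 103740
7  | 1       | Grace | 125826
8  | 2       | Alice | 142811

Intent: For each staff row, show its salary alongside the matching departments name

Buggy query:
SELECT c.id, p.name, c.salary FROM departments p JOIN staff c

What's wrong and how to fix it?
Bug: Missing join condition: each staff row is matched to all departments rows instead of just its own

Fix: Specify the join condition linking the foreign key to the parent id

Corrected query:
SELECT c.id, p.name, c.salary FROM departments p JOIN staff c ON c.dept_id = p.id

Result:
id | name        | salary
---+-------------+-------
1  | Engineering | 146127
2  | Finance     | 92929 
3  | Marketing   | 62926 
4  | Marketing   | 94629 
5  | Marketing   | 157994
6  | Engineering | 103740
7  | Engineering | 125826
8  | Finance     | 142811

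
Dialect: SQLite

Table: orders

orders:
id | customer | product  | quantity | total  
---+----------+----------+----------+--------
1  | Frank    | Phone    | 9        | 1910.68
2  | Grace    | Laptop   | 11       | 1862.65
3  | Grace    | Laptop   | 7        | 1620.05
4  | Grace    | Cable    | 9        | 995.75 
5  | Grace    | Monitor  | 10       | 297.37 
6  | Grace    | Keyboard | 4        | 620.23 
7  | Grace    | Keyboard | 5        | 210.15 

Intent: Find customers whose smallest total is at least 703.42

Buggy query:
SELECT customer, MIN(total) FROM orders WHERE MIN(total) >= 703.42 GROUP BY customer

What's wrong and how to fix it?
Bug: Aggregates like MIN are computed per group after WHERE runs

Fix: Use HAVING for the per-group MIN condition

Corrected query:
SELECT customer, MIN(total) FROM orders GROUP BY customer HAVING MIN(total) >= 703.42

Result:
customer | MIN(total)
---------+-----------
Frank    | 1910.68   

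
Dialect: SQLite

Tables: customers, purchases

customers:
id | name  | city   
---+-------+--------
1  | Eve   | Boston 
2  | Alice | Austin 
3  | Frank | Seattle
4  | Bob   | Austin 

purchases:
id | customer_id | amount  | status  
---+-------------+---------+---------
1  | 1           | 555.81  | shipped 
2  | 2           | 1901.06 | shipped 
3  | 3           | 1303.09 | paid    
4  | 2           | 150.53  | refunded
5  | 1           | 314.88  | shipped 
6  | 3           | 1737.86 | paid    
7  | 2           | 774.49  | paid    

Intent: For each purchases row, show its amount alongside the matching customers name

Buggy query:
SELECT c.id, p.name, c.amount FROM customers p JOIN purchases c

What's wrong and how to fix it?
Bug: JOIN with no ON clause produces a cartesian product; every purchases row pairs with every customers row

Fix: Specify the join condition linking the foreign key to the parent id

Corrected query:
SELECT c.id, p.name, c.amount FROM customers p JOIN purchases c ON c.customer_id = p.id

Result:
id | name  | amount 
---+-------+--------
1  | Eve   | 555.81 
2  | Alice | 1901.06
3  | Frank | 1303.09
4  | Alice | 150.53 
5  | Eve   | 314.88 
6  | Frank | 1737.86
7  | Alice | 774.49 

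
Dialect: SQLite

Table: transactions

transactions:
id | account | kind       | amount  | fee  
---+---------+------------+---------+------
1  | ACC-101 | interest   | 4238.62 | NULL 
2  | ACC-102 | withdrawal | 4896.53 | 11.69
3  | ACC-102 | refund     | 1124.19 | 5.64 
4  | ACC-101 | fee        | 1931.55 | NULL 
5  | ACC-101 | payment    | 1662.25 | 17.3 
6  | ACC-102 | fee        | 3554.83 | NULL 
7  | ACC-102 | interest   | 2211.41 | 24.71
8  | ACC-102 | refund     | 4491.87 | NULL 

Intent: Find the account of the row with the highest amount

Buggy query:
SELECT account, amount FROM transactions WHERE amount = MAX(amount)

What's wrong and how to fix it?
Bug: MAX(amount) is an aggregate and cannot be used directly in WHERE

Fix: Wrap MAX in a scalar subquery so WHERE compares against a single value

Corrected query:
SELECT account, amount FROM transactions WHERE amount = (SELECT MAX(amount) FROM transactions)

Result:
account | amount 
--------+--------
ACC-102 | 4896.53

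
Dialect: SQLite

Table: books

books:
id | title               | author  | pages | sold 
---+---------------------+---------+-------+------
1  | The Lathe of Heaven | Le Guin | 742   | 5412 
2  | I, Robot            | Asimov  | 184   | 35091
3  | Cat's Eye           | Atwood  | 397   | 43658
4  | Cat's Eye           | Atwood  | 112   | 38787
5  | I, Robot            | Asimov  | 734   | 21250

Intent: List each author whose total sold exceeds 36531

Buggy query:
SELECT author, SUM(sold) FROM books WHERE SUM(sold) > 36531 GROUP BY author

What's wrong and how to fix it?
Bug: Aggregate functions cannot appear in a WHERE clause

Fix: Use HAVING (which filters groups after aggregation) instead of WHERE

Corrected query:
SELECT author, SUM(sold) FROM books GROUP BY author HAVING SUM(sold) > 36531

Result:
author | SUM(sold)
-------+----------
Asimov | 56341    
Atwood | 82445    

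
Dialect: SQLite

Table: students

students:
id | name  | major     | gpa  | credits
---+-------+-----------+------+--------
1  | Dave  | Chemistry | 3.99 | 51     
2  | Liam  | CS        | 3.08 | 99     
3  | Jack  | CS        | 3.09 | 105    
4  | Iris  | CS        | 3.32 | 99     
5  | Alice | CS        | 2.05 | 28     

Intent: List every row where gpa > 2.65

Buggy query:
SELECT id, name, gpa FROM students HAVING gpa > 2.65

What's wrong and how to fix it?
Bug: This is a non-aggregate query (no GROUP BY, no aggregates), so in SQLite the HAVING clause is invalid here; a row-level condition belongs in WHERE

Fix: Use WHERE for row-level filtering

Corrected query:
SELECT id, name, gpa FROM students WHERE gpa > 2.65

Result:
id | name | gpa 
---+------+-----
1  | Dave | 3.99
2  | Liam | 3.08
3  | Jack | 3.09
4  | Iris | 3.32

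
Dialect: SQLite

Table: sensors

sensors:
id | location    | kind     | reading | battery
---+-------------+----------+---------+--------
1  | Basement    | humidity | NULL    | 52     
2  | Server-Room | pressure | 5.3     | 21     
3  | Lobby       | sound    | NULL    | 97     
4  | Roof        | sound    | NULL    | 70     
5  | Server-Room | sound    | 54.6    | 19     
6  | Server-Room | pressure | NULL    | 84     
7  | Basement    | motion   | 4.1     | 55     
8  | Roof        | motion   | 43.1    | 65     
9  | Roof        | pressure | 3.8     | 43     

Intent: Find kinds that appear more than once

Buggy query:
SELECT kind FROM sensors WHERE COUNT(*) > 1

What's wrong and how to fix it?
Bug: WHERE can't reference COUNT(*); aggregates are computed after WHERE

Fix: GROUP BY kind, then filter groups with HAVING COUNT(*) > 1

Corrected query:
SELECT kind FROM sensors GROUP BY kind HAVING COUNT(*) > 1

Result:
kind    
--------
motion  
pressure
sound   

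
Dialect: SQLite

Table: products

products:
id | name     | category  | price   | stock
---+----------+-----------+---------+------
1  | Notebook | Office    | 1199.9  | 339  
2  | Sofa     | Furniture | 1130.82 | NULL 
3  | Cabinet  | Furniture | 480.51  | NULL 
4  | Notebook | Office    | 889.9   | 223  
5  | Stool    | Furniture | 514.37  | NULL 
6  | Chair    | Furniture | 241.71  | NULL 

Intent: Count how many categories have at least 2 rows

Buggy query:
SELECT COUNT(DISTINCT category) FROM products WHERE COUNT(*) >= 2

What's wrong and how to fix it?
Bug: COUNT(*) cannot appear in WHERE; the per-group count doesn't exist yet

Fix: Group first with HAVING COUNT(*) >= 2, then COUNT the resulting groups

Corrected query:
SELECT COUNT(*) FROM (SELECT category FROM products GROUP BY category HAVING COUNT(*) >= 2)

Result:
COUNT(*)
--------
2       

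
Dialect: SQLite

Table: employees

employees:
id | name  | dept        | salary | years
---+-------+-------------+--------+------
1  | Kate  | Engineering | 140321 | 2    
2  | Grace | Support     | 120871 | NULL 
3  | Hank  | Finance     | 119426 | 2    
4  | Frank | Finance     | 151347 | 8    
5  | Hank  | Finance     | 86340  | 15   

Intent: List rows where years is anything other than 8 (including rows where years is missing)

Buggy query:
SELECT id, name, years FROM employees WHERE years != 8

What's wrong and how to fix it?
Bug: Inequality against NULL is unknown, not true; rows with NULL are dropped

Fix: Handle NULL separately with IS NULL alongside the inequality

Corrected query:
SELECT id, name, years FROM employees WHERE years != 8 OR years IS NULL

Result:
id | name  | years
---+-------+------
1  | Kate  | 2    
2  | Grace | NULL 
3  | Hank  | 2    
5  | Hank  | 15   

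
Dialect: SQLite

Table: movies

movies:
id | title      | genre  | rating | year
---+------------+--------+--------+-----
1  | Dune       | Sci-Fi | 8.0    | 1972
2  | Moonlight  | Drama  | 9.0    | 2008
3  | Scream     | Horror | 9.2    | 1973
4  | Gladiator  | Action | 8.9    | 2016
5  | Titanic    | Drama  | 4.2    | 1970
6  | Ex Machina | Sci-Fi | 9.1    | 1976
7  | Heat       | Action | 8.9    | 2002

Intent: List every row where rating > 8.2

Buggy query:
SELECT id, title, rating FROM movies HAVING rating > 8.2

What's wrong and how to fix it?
Bug: HAVING filters the output of aggregation, but this query has no GROUP BY and no aggregate functions, so SQLite rejects it (HAVING clause on a non-aggregate query); the condition here is per row

Fix: Replace HAVING with WHERE since the condition applies to individual rows

Corrected query:
SELECT id, title, rating FROM movies WHERE rating > 8.2

Result:
id | title      | rating
---+------------+-------
2  | Moonlight  | 9     
3  | Scream     | 9.2   
4  | Gladiator  | 8.9   
6  | Ex Machina | 9.1   
7  | Heat       | 8.9   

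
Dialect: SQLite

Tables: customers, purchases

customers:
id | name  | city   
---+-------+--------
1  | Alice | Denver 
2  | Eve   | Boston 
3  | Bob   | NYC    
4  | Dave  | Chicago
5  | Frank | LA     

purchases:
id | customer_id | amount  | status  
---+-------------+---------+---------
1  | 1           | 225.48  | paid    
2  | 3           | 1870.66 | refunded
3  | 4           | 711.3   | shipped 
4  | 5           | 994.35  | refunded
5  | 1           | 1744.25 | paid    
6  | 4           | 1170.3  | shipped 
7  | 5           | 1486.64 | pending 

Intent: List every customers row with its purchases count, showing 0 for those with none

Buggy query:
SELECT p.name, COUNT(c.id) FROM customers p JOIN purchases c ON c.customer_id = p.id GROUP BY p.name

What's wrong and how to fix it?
Bug: INNER JOIN drops customers rows that have no matching purchases rows

Fix: Use LEFT JOIN so parents without children still appear (COUNT(c.id) gives 0)

Corrected query:
SELECT p.name, COUNT(c.id) FROM customers p LEFT JOIN purchases c ON c.customer_id = p.id GROUP BY p.name

Result:
name  | COUNT(c.id)
------+------------
Alice | 2          
Bob   | 1          
Dave  | 2          
Eve   | 0          
Frank | 2          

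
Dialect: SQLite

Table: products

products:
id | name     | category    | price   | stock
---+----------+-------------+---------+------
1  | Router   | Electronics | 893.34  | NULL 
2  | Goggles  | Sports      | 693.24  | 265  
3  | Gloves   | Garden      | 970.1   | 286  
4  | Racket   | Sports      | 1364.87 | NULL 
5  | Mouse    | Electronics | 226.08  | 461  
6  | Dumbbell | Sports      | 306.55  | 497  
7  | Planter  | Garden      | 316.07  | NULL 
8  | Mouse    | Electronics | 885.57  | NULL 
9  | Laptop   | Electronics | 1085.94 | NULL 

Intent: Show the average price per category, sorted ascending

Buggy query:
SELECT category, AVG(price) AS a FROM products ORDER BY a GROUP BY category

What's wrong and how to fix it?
Bug: ORDER BY appears before GROUP BY; SQL clause order requires GROUP BY first

Fix: Move ORDER BY to the end, after GROUP BY

Corrected query:
SELECT category, AVG(price) AS a FROM products GROUP BY category ORDER BY a

Result:
category    | a       
------------+---------
Garden      | 643.085 
Electronics | 772.7325
Sports      | 788.22  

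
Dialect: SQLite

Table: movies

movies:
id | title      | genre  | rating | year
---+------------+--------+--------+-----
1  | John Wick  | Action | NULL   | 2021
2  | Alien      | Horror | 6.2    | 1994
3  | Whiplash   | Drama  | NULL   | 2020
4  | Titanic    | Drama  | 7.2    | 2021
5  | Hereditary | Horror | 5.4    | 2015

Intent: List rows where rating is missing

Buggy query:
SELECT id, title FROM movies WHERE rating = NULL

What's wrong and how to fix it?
Bug: Comparing to NULL with '=' never matches; NULL = NULL is unknown, not true

Fix: Use IS NULL to test for NULL

Corrected query:
SELECT id, title FROM movies WHERE rating IS NULL

Result:
id | title    
---+----------
1  | John Wick
3  | Whiplash 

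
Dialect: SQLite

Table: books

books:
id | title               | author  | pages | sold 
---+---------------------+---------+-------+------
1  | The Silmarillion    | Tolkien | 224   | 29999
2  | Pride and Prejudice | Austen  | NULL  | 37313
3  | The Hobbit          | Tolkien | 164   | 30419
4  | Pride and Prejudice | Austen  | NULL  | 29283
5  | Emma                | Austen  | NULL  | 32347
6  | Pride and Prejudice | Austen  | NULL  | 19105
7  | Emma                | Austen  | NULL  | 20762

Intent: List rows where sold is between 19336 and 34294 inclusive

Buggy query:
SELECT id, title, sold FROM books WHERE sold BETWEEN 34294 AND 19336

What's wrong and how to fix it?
Bug: The bounds are reversed; BETWEEN a AND b requires a <= b to match anything

Fix: Swap the bounds so the smaller value comes first

Corrected query:
SELECT id, title, sold FROM books WHERE sold BETWEEN 19336 AND 34294

Result:
id | title               | sold 
---+---------------------+------
1  | The Silmarillion    | 29999
3  | The Hobbit          | 30419
4  | Pride and Prejudice | 29283
5  | Emma                | 32347
7  | Emma                | 20762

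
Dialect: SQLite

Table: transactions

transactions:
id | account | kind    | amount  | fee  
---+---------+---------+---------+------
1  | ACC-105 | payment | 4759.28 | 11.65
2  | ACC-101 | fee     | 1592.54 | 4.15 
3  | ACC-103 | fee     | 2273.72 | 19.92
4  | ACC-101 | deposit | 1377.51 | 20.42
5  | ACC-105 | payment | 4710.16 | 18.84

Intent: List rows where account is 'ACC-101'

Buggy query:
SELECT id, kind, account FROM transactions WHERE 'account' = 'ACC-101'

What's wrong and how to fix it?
Bug: Single quotes denote string literals in SQL; the column name is being compared as a constant string

Fix: Remove the quotes around the column name (or use double quotes for an identifier)

Corrected query:
SELECT id, kind, account FROM transactions WHERE account = 'ACC-101'

Result:
id | kind    | account
---+---------+--------
2  | fee     | ACC-101
4  | deposit | ACC-101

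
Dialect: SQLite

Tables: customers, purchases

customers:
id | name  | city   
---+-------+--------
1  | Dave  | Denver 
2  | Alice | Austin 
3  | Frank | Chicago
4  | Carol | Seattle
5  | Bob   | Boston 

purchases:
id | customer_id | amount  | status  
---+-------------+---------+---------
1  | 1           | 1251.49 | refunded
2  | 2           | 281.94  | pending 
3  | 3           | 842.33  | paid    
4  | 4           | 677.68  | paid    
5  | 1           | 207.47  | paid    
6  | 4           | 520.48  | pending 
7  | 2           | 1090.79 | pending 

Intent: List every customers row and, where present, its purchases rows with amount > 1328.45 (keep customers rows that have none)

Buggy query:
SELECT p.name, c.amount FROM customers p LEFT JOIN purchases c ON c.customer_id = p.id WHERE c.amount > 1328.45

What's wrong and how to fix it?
Bug: A WHERE condition on the right-hand table after LEFT JOIN drops unmatched parents

Fix: Move the right-table condition into the ON clause so unmatched parents are kept

Corrected query:
SELECT p.name, c.amount FROM customers p LEFT JOIN purchases c ON c.customer_id = p.id AND c.amount > 1328.45

Result:
name  | amount
------+-------
Dave  | NULL  
Alice | NULL  
Frank | NULL  
Carol | NULL  
Bob   | NULL  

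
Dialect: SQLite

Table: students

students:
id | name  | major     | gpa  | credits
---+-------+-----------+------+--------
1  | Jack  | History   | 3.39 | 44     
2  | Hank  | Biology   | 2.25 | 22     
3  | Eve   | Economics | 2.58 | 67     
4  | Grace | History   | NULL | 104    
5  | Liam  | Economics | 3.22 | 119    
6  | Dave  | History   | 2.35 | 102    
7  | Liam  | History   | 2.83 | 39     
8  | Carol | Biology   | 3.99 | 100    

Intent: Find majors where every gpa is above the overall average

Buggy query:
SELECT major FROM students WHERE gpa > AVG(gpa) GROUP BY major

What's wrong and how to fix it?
Bug: AVG() is an aggregate; it can't sit directly in WHERE

Fix: Compute the overall average in a scalar subquery and compare each group's MIN against it in HAVING

Corrected query:
SELECT major FROM students GROUP BY major HAVING MIN(gpa) > (SELECT AVG(gpa) FROM students)

Result:
(no rows)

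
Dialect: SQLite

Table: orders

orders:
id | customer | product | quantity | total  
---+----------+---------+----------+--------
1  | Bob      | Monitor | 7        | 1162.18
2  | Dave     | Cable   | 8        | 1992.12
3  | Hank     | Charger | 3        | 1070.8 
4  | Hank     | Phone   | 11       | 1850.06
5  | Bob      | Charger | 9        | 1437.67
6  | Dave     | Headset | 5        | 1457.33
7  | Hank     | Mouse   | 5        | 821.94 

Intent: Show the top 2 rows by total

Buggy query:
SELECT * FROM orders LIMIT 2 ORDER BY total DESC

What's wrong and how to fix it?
Bug: ORDER BY cannot follow LIMIT; LIMIT is the final clause

Fix: Swap the clauses: ORDER BY first, then LIMIT

Corrected query:
SELECT * FROM orders ORDER BY total DESC LIMIT 2

Result:
id | customer | product | quantity | total  
---+----------+---------+----------+--------
2  | Dave     | Cable   | 8        | 1992.12
4  | Hank     | Phone   | 11       | 1850.06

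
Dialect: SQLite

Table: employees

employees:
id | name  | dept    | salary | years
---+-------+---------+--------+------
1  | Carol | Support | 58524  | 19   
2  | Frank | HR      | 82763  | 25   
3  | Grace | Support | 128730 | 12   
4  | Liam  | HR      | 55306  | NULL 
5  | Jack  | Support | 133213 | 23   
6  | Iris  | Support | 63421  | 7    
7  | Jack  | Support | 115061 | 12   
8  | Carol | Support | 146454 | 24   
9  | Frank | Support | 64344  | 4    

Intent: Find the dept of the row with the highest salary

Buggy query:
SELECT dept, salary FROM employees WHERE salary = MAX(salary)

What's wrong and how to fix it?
Bug: WHERE is evaluated per row; an aggregate over the whole table isn't defined there

Fix: Wrap MAX in a scalar subquery so WHERE compares against a single value

Corrected query:
SELECT dept, salary FROM employees WHERE salary = (SELECT MAX(salary) FROM employees)

Result:
dept    | salary
--------+-------
Support | 146454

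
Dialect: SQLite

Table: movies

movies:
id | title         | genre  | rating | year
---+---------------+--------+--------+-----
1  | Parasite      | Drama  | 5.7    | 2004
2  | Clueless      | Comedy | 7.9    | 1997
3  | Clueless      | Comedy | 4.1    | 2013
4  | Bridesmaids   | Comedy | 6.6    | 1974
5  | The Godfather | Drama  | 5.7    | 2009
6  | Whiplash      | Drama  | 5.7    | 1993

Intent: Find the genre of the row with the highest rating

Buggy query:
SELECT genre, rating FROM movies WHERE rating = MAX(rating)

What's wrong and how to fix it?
Bug: MAX(rating) is an aggregate and cannot be used directly in WHERE

Fix: Use a subquery: WHERE rating = (SELECT MAX(rating) FROM movies)

Corrected query:
SELECT genre, rating FROM movies WHERE rating = (SELECT MAX(rating) FROM movies)

Result:
genre  | rating
-------+-------
Comedy | 7.9   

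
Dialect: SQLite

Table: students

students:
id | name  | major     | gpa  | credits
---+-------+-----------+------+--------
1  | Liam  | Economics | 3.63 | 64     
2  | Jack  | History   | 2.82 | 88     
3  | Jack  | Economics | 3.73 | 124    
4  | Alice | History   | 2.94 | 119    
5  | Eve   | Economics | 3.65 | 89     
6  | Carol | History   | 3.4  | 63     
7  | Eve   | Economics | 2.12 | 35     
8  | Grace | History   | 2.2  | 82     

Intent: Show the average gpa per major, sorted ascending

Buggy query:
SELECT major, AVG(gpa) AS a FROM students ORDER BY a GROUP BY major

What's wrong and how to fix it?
Bug: ORDER BY appears before GROUP BY; SQL clause order requires GROUP BY first

Fix: Reorder: SELECT … FROM … GROUP BY … ORDER BY …

Corrected query:
SELECT major, AVG(gpa) AS a FROM students GROUP BY major ORDER BY a

Result:
major     | a     
----------+-------
History   | 2.84  
Economics | 3.2825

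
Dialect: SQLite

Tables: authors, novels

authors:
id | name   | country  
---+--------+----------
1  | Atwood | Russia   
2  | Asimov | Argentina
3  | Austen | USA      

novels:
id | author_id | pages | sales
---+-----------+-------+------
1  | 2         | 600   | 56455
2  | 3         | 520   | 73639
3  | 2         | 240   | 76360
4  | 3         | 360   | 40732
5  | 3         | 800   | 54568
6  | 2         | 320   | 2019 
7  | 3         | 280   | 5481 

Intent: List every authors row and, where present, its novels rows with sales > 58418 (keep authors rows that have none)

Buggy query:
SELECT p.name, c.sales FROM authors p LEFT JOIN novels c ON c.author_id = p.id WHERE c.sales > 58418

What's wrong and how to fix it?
Bug: A WHERE condition on the right-hand table after LEFT JOIN drops unmatched parents

Fix: Put 'c.sales > 58418' in the JOIN's ON clause instead of WHERE

Corrected query:
SELECT p.name, c.sales FROM authors p LEFT JOIN novels c ON c.author_id = p.id AND c.sales > 58418

Result:
name   | sales
-------+------
Atwood | NULL 
Asimov | 76360
Austen | 73639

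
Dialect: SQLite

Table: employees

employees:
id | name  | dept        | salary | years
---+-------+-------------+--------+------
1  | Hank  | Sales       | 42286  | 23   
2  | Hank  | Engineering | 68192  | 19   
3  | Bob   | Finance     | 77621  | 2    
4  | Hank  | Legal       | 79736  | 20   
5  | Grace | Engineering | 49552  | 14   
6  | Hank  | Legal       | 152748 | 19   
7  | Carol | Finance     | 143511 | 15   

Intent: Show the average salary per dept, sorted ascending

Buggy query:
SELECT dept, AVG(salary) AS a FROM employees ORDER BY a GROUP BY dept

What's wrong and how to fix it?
Bug: ORDER BY appears before GROUP BY; SQL clause order requires GROUP BY first

Fix: Reorder: SELECT … FROM … GROUP BY … ORDER BY …

Corrected query:
SELECT dept, AVG(salary) AS a FROM employees GROUP BY dept ORDER BY a

Result:
dept        | a     
------------+-------
Sales       | 42286 
Engineering | 58872 
Finance     | 110566
Legal       | 116242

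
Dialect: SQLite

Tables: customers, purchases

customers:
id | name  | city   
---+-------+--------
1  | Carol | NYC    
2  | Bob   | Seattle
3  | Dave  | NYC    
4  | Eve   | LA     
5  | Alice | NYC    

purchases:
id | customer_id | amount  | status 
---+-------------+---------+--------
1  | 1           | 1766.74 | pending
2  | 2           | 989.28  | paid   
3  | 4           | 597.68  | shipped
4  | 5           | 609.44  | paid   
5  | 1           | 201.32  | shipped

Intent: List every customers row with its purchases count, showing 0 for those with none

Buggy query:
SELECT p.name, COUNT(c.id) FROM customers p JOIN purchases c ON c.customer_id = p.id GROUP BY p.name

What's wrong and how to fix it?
Bug: INNER JOIN drops customers rows that have no matching purchases rows

Fix: Use LEFT JOIN so parents without children still appear (COUNT(c.id) gives 0)

Corrected query:
SELECT p.name, COUNT(c.id) FROM customers p LEFT JOIN purchases c ON c.customer_id = p.id GROUP BY p.name

Result:
name  | COUNT(c.id)
------+------------
Alice | 1          
Bob   | 1          
Carol | 2          
Dave  | 0          
Eve   | 1          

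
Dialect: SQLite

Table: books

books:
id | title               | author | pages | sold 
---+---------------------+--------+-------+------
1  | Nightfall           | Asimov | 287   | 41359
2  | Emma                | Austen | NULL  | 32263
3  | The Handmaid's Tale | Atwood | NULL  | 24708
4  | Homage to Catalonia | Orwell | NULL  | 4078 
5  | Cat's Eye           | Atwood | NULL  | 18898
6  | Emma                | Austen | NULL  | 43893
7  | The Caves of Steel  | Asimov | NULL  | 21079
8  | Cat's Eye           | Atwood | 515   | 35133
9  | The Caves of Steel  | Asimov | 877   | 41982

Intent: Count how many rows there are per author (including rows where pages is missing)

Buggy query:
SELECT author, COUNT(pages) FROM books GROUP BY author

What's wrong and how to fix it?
Bug: COUNT(column) counts non-NULL values only; rows with NULL pages aren't counted

Fix: Use COUNT(*) to count all rows regardless of NULL

Corrected query:
SELECT author, COUNT(*) FROM books GROUP BY author

Result:
author | COUNT(*)
-------+---------
Asimov | 3       
Atwood | 3       
Austen | 2       
Orwell | 1       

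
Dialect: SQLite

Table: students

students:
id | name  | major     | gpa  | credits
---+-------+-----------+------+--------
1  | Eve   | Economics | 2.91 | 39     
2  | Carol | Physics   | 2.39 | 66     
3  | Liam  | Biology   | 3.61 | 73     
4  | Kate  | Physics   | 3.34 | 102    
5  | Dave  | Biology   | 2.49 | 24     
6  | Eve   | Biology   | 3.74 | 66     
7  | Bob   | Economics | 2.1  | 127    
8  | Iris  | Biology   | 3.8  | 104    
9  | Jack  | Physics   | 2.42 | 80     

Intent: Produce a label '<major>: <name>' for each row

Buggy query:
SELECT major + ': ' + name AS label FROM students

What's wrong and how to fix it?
Bug: '+' is numeric addition; on text columns SQLite converts them to 0 instead of concatenating

Fix: Replace + with || to concatenate text

Corrected query:
SELECT major || ': ' || name AS label FROM students

Result:
label         
--------------
Economics: Eve
Physics: Carol
Biology: Liam 
Physics: Kate 
Biology: Dave 
Biology: Eve  
Economics: Bob
Biology: Iris 
Physics: Jack 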